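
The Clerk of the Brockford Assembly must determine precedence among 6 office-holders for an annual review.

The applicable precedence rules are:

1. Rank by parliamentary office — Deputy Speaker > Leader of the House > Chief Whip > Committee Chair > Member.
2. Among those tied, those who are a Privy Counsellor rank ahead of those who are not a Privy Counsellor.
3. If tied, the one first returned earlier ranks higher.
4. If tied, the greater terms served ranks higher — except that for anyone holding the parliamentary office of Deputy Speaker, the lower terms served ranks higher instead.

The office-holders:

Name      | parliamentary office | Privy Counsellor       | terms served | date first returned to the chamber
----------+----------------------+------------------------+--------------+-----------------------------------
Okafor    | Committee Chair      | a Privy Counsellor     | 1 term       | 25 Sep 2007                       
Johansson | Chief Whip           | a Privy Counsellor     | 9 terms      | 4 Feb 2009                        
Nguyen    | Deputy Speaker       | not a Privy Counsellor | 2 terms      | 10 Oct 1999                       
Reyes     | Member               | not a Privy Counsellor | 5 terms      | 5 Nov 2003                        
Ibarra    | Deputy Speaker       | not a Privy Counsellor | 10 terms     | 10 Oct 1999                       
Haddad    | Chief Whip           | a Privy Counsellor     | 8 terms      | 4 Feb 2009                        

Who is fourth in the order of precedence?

Haddad

By parliamentary office: Nguyen and Ibarra (Deputy Speaker); then Johansson and Haddad (Chief Whip); then Okafor (Committee Chair); then Reyes (Member).
Nguyen and Ibarra are each not a Privy Counsellor, so the next rule applies.
Nguyen and Ibarra both have date first returned to the chamber 10 Oct 1999, so the next rule applies.
Among Nguyen and Ibarra, by terms served (lower first) (reversed rule for this group): Nguyen (2 terms) before Ibarra (10 terms).
Johansson and Haddad are each a Privy Counsellor, so the next rule applies.
Johansson and Haddad both have date first returned to the chamber 4 Feb 2009, so the next rule applies.
Among Johansson and Haddad, by terms served (higher first): Johansson (9 terms) before Haddad (8 terms).
Order: Nguyen, Ibarra, Johansson, Haddad, Okafor, Reyes.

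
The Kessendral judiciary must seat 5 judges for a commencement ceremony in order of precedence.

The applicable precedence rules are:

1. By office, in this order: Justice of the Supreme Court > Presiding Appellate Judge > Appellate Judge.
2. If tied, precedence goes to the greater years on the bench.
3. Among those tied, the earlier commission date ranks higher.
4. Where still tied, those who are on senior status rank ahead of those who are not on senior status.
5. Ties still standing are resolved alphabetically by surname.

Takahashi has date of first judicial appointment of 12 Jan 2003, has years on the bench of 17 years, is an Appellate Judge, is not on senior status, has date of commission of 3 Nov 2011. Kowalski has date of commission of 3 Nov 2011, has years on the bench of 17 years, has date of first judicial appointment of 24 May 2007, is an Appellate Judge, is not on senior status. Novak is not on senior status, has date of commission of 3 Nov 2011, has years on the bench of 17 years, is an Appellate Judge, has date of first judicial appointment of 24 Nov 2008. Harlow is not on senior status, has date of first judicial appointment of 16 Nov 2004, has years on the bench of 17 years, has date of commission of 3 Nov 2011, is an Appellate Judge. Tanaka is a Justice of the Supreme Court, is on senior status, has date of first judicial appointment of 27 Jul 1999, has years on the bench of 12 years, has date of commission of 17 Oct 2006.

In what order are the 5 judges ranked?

Tanaka, Harlow, Kowalski, Novak, Takahashi

By office: Tanaka (Justice of the Supreme Court); then Harlow, Kowalski, Novak and Takahashi (Appellate Judge).
Harlow, Kowalski, Novak and Takahashi all have years on the bench 17 years, so the next rule applies.
Harlow, Kowalski, Novak and Takahashi all have date of commission 3 Nov 2011, so the next rule applies.
Harlow, Kowalski, Novak and Takahashi are each not on senior status, so the next rule applies.
Among Harlow, Kowalski, Novak and Takahashi, alphabetically by surname: Harlow before Kowalski before Novak before Takahashi.
Full order: Tanaka, Harlow, Kowalski, Novak, Takahashi.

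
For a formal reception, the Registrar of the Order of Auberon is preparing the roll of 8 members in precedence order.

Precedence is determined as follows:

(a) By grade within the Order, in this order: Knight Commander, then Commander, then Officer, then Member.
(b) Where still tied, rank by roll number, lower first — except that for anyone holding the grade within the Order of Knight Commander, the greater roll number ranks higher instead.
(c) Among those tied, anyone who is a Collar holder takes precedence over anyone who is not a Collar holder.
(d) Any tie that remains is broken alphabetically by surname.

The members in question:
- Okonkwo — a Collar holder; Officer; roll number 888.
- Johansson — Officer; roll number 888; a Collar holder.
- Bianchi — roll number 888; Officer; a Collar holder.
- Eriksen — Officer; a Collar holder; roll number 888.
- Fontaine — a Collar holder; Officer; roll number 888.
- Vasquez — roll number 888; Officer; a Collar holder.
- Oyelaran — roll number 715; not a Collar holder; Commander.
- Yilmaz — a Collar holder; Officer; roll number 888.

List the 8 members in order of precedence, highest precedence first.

By grade within the Order: Oyelaran (Commander); then Bianchi, Eriksen, Fontaine, Johansson, Okonkwo, Vasquez and Yilmaz (Officer).
Bianchi, Eriksen, Fontaine, Johansson, Okonkwo, Vasquez and Yilmaz all have roll number 888, so the next rule applies.
Bianchi, Eriksen, Fontaine, Johansson, Okonkwo, Vasquez and Yilmaz are each a Collar holder, so the next rule applies.
Among Bianchi, Eriksen, Fontaine, Johansson, Okonkwo, Vasquez and Yilmaz, alphabetically by surname: Bianchi before Eriksen before Fontaine before Johansson before Okonkwo before Vasquez before Yilmaz.
Full order: Oyelaran, Bianchi, Eriksen, Fontaine, Johansson, Okonkwo, Vasquez, Yilmaz.

Oyelaran, Bianchi, Eriksen, Fontaine, Johansson, Okonkwo, Vasquez, Yilmaz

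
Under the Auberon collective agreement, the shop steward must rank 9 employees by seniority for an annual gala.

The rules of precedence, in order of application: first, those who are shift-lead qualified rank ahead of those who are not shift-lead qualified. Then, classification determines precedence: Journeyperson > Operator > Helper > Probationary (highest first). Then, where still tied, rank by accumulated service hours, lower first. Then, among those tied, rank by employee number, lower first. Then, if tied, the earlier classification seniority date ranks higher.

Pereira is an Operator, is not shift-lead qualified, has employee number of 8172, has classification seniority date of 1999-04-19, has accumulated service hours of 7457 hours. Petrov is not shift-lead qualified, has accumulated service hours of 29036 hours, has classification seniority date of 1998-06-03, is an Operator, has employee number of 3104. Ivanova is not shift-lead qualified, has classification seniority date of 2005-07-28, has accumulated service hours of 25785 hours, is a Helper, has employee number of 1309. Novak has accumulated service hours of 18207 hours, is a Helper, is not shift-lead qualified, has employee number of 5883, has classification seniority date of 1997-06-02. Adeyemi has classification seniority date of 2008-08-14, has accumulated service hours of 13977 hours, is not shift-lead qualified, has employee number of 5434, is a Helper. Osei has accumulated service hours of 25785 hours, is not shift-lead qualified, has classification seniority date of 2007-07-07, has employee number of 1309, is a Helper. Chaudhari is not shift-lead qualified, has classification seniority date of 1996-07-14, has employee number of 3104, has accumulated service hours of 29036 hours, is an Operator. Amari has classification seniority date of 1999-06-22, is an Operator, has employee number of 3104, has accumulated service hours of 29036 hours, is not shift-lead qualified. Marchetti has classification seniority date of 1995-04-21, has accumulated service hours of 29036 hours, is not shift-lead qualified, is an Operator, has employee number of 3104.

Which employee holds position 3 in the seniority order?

Chaudhari

By the first rule: Pereira, Marchetti, Chaudhari, Petrov, Amari, Adeyemi, Novak, Ivanova and Osei (each not shift-lead qualified).
Among Pereira, Marchetti, Chaudhari, Petrov, Amari, Adeyemi, Novak, Ivanova and Osei, by classification: Pereira, Marchetti, Chaudhari, Petrov and Amari (Operator) before Adeyemi, Novak, Ivanova and Osei (Helper).
Among Pereira, Marchetti, Chaudhari, Petrov and Amari, by accumulated service hours (lower first): Pereira (7457 hours) before Marchetti, Chaudhari, Petrov and Amari (29036 hours).
Marchetti, Chaudhari, Petrov and Amari all have employee number 3104, so the next rule applies.
Among Marchetti, Chaudhari, Petrov and Amari, by classification seniority date (earlier first): Marchetti (1995-04-21) before Chaudhari (1996-07-14) before Petrov (1998-06-03) before Amari (1999-06-22).
Among Adeyemi, Novak, Ivanova and Osei, by accumulated service hours (lower first): Adeyemi (13977 hours) before Novak (18207 hours) before Ivanova and Osei (25785 hours).
Ivanova and Osei both have employee number 1309, so the next rule applies.
Among Ivanova and Osei, by classification seniority date (earlier first): Ivanova (2005-07-28) before Osei (2007-07-07).
Order: Pereira, Marchetti, Chaudhari, Petrov, Amari, Adeyemi, Novak, Ivanova, Osei.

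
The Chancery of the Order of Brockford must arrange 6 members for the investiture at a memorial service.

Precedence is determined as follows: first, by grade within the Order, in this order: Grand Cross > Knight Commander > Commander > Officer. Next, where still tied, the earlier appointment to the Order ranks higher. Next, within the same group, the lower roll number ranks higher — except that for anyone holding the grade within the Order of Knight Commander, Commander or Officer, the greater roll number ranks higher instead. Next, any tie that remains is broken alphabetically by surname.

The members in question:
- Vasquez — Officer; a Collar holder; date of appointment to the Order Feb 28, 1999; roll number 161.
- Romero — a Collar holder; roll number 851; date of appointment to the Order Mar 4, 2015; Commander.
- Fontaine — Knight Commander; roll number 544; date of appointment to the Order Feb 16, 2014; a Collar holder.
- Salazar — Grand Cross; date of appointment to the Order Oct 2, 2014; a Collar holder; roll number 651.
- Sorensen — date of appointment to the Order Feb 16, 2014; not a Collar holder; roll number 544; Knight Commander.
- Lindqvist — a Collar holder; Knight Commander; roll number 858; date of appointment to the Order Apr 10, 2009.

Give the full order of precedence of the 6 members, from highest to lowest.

Salazar, Lindqvist, Fontaine, Sorensen, Romero, Vasquez

By grade within the Order: Salazar (Grand Cross); then Lindqvist, Fontaine and Sorensen (Knight Commander); then Romero (Commander); then Vasquez (Officer).
Among Lindqvist, Fontaine and Sorensen, by date of appointment to the Order (earlier first): Lindqvist (Apr 10, 2009) before Fontaine and Sorensen (Feb 16, 2014).
Fontaine and Sorensen both have roll number 544, so the next rule applies.
Among Fontaine and Sorensen, alphabetically by surname: Fontaine before Sorensen.
Full order: Salazar, Lindqvist, Fontaine, Sorensen, Romero, Vasquez.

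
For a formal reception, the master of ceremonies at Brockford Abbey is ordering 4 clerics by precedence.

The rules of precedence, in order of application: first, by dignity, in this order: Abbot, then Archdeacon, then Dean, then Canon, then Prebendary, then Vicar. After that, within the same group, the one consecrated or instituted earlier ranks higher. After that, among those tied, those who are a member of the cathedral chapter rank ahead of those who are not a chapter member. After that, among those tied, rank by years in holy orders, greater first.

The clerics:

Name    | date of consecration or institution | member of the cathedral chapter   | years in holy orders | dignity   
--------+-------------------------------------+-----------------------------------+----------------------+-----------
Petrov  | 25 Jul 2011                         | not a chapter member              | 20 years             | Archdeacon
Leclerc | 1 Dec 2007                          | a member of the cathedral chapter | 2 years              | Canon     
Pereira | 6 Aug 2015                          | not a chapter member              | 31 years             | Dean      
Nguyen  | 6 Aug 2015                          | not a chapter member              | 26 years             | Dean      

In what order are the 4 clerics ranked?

Petrov, Pereira, Nguyen, Leclerc

By dignity: Petrov (Archdeacon); then Pereira and Nguyen (Dean); then Leclerc (Canon).
Pereira and Nguyen both have date of consecration or institution 6 Aug 2015, so the next rule applies.
Pereira and Nguyen are each not a chapter member, so the next rule applies.
Among Pereira and Nguyen, by years in holy orders (higher first): Pereira (31 years) before Nguyen (26 years).
Full order: Petrov, Pereira, Nguyen, Leclerc.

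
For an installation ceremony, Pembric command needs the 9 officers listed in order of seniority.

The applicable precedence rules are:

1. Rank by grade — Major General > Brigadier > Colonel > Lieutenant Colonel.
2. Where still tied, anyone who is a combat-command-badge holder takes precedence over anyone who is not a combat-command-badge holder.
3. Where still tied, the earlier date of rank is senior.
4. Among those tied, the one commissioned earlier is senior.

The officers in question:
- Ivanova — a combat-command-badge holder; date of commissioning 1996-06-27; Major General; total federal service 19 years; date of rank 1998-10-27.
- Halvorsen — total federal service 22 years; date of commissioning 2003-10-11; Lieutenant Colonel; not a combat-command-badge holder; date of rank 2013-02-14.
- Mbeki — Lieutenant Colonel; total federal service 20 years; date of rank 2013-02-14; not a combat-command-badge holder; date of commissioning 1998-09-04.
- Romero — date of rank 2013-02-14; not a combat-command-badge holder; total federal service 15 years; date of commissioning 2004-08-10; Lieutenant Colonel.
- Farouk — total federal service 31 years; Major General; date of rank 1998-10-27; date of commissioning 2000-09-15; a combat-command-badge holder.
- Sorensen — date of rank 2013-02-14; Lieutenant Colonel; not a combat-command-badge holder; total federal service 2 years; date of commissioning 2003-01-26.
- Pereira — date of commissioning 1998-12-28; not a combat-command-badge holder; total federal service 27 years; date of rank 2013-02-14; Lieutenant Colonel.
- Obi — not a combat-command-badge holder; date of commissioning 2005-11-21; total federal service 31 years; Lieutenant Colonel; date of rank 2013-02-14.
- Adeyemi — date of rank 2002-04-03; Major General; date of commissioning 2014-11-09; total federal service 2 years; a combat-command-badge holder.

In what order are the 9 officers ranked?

By grade: Ivanova, Farouk and Adeyemi (Major General); then Mbeki, Pereira, Sorensen, Halvorsen, Romero and Obi (Lieutenant Colonel).
Ivanova, Farouk and Adeyemi are each a combat-command-badge holder, so the next rule applies.
Among Ivanova, Farouk and Adeyemi, by date of rank (earlier first): Ivanova and Farouk (1998-10-27) before Adeyemi (2002-04-03).
Among Ivanova and Farouk, by date of commissioning (earlier first): Ivanova (1996-06-27) before Farouk (2000-09-15).
Mbeki, Pereira, Sorensen, Halvorsen, Romero and Obi are each not a combat-command-badge holder, so the next rule applies.
Mbeki, Pereira, Sorensen, Halvorsen, Romero and Obi all have date of rank 2013-02-14, so the next rule applies.
Among Mbeki, Pereira, Sorensen, Halvorsen, Romero and Obi, by date of commissioning (earlier first): Mbeki (1998-09-04) before Pereira (1998-12-28) before Sorensen (2003-01-26) before Halvorsen (2003-10-11) before Romero (2004-08-10) before Obi (2005-11-21).
Full order: Ivanova, Farouk, Adeyemi, Mbeki, Pereira, Sorensen, Halvorsen, Romero, Obi.

Ivanova, Farouk, Adeyemi, Mbeki, Pereira, Sorensen, Halvorsen, Romero, Obi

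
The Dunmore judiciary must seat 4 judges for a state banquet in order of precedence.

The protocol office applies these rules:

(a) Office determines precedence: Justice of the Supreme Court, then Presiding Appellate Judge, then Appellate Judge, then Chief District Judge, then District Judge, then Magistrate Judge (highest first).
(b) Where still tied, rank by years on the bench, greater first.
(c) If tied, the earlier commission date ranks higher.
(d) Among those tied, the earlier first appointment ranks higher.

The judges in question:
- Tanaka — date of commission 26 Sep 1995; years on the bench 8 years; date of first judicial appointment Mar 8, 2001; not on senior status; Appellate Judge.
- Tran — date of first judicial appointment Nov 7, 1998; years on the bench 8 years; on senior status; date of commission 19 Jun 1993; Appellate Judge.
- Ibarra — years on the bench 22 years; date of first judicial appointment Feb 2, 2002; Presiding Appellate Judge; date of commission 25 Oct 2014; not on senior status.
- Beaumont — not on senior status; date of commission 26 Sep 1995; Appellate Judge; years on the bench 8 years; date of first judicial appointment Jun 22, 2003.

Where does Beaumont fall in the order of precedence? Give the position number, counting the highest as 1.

4

By office: Ibarra (Presiding Appellate Judge); then Tran, Tanaka and Beaumont (Appellate Judge).
Tran, Tanaka and Beaumont all have years on the bench 8 years, so the next rule applies.
Among Tran, Tanaka and Beaumont, by date of commission (earlier first): Tran (19 Jun 1993) before Tanaka and Beaumont (26 Sep 1995).
Among Tanaka and Beaumont, by date of first judicial appointment (earlier first): Tanaka (Mar 8, 2001) before Beaumont (Jun 22, 2003).
Order: Ibarra, Tran, Tanaka, Beaumont. So position 4.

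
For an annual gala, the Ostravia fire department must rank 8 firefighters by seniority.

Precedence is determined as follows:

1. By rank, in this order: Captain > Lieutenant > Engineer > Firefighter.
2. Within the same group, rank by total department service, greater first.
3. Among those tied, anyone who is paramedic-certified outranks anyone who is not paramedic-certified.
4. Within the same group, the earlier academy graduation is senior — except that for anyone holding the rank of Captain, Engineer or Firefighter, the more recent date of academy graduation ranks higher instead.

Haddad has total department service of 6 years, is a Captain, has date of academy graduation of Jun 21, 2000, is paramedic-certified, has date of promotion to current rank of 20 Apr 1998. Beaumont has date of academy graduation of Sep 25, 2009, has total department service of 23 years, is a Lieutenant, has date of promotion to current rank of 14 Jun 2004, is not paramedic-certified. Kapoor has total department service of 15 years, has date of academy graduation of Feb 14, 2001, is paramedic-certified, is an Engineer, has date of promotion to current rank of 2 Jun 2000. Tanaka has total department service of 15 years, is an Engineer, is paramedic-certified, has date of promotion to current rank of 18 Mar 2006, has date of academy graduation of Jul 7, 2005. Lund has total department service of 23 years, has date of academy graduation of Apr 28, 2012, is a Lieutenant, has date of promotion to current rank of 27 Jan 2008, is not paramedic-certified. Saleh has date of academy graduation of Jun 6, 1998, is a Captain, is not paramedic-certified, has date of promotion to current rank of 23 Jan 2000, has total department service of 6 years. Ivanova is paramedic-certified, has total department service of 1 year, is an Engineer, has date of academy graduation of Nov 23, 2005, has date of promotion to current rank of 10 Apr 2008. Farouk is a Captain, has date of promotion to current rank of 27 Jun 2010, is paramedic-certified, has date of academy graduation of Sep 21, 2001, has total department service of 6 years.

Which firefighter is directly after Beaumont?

Lund

By rank: Farouk, Haddad and Saleh (Captain); then Beaumont and Lund (Lieutenant); then Tanaka, Kapoor and Ivanova (Engineer).
Farouk, Haddad and Saleh all have total department service 6 years, so the next rule applies.
Among Farouk, Haddad and Saleh, paramedic-certified before not paramedic-certified: Farouk and Haddad (paramedic-certified) before Saleh (not paramedic-certified).
Among Farouk and Haddad, by date of academy graduation (later first) (reversed rule for this group): Farouk (Sep 21, 2001) before Haddad (Jun 21, 2000).
Beaumont and Lund both have total department service 23 years, so the next rule applies.
Beaumont and Lund are each not paramedic-certified, so the next rule applies.
Among Beaumont and Lund, by date of academy graduation (earlier first): Beaumont (Sep 25, 2009) before Lund (Apr 28, 2012).
Among Tanaka, Kapoor and Ivanova, by total department service (higher first): Tanaka and Kapoor (15 years) before Ivanova (1 year).
Tanaka and Kapoor are each paramedic-certified, so the next rule applies.
Among Tanaka and Kapoor, by date of academy graduation (later first) (reversed rule for this group): Tanaka (Jul 7, 2005) before Kapoor (Feb 14, 2001).
Order: Farouk, Haddad, Saleh, Beaumont, Lund, Tanaka, Kapoor, Ivanova.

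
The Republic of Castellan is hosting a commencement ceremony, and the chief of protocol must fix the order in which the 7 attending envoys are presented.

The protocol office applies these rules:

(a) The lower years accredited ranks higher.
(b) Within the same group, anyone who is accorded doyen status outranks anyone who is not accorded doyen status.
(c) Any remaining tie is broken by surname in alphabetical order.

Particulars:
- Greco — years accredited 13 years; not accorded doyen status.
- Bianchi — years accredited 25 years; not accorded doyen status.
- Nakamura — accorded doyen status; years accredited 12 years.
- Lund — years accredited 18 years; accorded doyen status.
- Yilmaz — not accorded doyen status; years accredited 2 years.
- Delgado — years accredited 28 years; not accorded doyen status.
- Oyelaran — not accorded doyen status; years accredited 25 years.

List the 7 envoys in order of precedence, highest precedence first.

Yilmaz, Nakamura, Greco, Lund, Bianchi, Oyelaran, Delgado

By years accredited (lower first): Yilmaz (2 years); then Nakamura (12 years); then Greco (13 years); then Lund (18 years); then Bianchi and Oyelaran (both 25 years); then Delgado (28 years).
Bianchi and Oyelaran are each not accorded doyen status, so the next rule applies.
Among Bianchi and Oyelaran, alphabetically by surname: Bianchi before Oyelaran.
Full order: Yilmaz, Nakamura, Greco, Lund, Bianchi, Oyelaran, Delgado.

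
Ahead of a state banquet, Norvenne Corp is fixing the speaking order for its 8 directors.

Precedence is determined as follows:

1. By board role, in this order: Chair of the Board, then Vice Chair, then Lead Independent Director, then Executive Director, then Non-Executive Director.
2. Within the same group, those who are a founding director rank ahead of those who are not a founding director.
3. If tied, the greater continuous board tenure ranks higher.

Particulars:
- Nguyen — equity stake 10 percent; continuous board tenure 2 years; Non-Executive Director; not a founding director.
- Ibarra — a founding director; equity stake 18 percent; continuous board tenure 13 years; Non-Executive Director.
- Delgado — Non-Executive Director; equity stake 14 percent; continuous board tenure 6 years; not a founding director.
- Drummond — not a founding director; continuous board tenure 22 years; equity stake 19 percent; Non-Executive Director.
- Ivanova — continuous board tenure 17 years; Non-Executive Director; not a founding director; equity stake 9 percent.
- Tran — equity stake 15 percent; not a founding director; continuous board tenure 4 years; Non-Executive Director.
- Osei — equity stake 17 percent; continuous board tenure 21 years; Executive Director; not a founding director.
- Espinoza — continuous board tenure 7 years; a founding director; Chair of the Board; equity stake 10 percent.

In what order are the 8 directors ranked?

By board role: Espinoza (Chair of the Board); then Osei (Executive Director); then Ibarra, Drummond, Ivanova, Delgado, Tran and Nguyen (Non-Executive Director).
Among Ibarra, Drummond, Ivanova, Delgado, Tran and Nguyen, a founding director before not a founding director: Ibarra (a founding director) before Drummond, Ivanova, Delgado, Tran and Nguyen (not a founding director).
Among Drummond, Ivanova, Delgado, Tran and Nguyen, by continuous board tenure (higher first): Drummond (22 years) before Ivanova (17 years) before Delgado (6 years) before Tran (4 years) before Nguyen (2 years).
Full order: Espinoza, Osei, Ibarra, Drummond, Ivanova, Delgado, Tran, Nguyen.

Espinoza, Osei, Ibarra, Drummond, Ivanova, Delgado, Tran, Nguyen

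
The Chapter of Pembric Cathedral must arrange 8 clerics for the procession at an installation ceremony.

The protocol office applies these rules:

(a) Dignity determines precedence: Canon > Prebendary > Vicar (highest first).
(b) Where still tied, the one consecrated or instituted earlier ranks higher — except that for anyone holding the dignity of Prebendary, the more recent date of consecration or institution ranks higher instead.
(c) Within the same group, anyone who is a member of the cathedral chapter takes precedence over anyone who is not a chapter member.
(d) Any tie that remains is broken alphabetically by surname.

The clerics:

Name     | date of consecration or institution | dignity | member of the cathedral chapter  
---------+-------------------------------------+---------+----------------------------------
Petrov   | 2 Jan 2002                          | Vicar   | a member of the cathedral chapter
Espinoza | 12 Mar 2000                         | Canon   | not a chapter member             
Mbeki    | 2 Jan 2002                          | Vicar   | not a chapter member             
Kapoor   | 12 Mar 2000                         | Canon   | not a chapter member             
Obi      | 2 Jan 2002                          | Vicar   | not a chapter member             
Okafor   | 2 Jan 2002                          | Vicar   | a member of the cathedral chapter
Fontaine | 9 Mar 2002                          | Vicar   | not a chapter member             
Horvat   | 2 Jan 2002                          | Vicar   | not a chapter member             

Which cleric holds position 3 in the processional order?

Okafor

By dignity: Espinoza and Kapoor (Canon); then Okafor, Petrov, Horvat, Mbeki, Obi and Fontaine (Vicar).
Espinoza and Kapoor both have date of consecration or institution 12 Mar 2000, so the next rule applies.
Espinoza and Kapoor are each not a chapter member, so the next rule applies.
Among Espinoza and Kapoor, alphabetically by surname: Espinoza before Kapoor.
Among Okafor, Petrov, Horvat, Mbeki, Obi and Fontaine, by date of consecration or institution (earlier first): Okafor, Petrov, Horvat, Mbeki and Obi (2 Jan 2002) before Fontaine (9 Mar 2002).
Among Okafor, Petrov, Horvat, Mbeki and Obi, a member of the cathedral chapter before not a chapter member: Okafor and Petrov (a member of the cathedral chapter) before Horvat, Mbeki and Obi (not a chapter member).
Among Okafor and Petrov, alphabetically by surname: Okafor before Petrov.
Among Horvat, Mbeki and Obi, alphabetically by surname: Horvat before Mbeki before Obi.
Order: Espinoza, Kapoor, Okafor, Petrov, Horvat, Mbeki, Obi, Fontaine.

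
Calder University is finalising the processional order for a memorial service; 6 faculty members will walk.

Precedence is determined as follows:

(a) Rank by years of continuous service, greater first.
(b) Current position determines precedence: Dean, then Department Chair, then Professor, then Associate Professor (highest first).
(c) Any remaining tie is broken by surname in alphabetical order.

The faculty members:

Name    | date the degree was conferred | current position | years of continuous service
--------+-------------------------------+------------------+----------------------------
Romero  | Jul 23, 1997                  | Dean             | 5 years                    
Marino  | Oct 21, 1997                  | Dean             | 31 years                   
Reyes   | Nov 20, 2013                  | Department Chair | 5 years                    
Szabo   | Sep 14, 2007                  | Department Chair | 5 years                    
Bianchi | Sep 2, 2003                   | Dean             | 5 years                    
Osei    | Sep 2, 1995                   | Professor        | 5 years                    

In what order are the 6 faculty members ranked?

Marino, Bianchi, Romero, Reyes, Szabo, Osei

By years of continuous service (higher first): Marino (31 years); then Bianchi, Romero, Reyes, Szabo and Osei (each 5 years).
Among Bianchi, Romero, Reyes, Szabo and Osei, by current position: Bianchi and Romero (Dean) before Reyes and Szabo (Department Chair) before Osei (Professor).
Among Bianchi and Romero, alphabetically by surname: Bianchi before Romero.
Among Reyes and Szabo, alphabetically by surname: Reyes before Szabo.
Full order: Marino, Bianchi, Romero, Reyes, Szabo, Osei.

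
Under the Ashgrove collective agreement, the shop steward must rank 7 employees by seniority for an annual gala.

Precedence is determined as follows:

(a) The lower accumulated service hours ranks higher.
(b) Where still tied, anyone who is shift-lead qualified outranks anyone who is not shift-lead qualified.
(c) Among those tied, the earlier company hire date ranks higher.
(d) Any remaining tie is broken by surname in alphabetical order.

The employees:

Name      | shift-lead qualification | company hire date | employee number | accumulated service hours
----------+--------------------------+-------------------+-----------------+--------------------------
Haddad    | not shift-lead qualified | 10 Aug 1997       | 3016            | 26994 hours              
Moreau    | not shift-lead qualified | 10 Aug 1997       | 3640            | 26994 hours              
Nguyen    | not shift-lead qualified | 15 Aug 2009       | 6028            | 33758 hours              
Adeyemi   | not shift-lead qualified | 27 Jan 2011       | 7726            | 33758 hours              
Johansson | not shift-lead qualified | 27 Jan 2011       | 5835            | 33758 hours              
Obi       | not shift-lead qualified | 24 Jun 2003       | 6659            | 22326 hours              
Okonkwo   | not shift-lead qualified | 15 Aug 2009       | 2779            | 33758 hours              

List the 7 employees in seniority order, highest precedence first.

By accumulated service hours (lower first): Obi (22326 hours); then Haddad and Moreau (both 26994 hours); then Nguyen, Okonkwo, Adeyemi and Johansson (each 33758 hours).
Haddad and Moreau are each not shift-lead qualified, so the next rule applies.
Haddad and Moreau both have company hire date 10 Aug 1997, so the next rule applies.
Among Haddad and Moreau, alphabetically by surname: Haddad before Moreau.
Nguyen, Okonkwo, Adeyemi and Johansson are each not shift-lead qualified, so the next rule applies.
Among Nguyen, Okonkwo, Adeyemi and Johansson, by company hire date (earlier first): Nguyen and Okonkwo (15 Aug 2009) before Adeyemi and Johansson (27 Jan 2011).
Among Nguyen and Okonkwo, alphabetically by surname: Nguyen before Okonkwo.
Among Adeyemi and Johansson, alphabetically by surname: Adeyemi before Johansson.
Full order: Obi, Haddad, Moreau, Nguyen, Okonkwo, Adeyemi, Johansson.

Obi, Haddad, Moreau, Nguyen, Okonkwo, Adeyemi, Johansson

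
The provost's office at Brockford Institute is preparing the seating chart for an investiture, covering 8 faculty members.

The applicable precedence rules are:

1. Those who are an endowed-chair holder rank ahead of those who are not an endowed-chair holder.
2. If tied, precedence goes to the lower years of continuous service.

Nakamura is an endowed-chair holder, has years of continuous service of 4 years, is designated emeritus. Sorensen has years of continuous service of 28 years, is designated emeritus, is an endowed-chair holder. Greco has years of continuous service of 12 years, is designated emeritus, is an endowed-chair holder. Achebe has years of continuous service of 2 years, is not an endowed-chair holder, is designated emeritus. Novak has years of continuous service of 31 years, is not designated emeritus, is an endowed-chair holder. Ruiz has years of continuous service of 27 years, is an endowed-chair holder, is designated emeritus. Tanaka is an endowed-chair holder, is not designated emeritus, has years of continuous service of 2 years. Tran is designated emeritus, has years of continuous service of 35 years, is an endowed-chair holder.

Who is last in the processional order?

Achebe

By the first rule: Tanaka, Nakamura, Greco, Ruiz, Sorensen, Novak and Tran (each an endowed-chair holder); then Achebe (not an endowed-chair holder).
Among Tanaka, Nakamura, Greco, Ruiz, Sorensen, Novak and Tran, by years of continuous service (lower first): Tanaka (2 years) before Nakamura (4 years) before Greco (12 years) before Ruiz (27 years) before Sorensen (28 years) before Novak (31 years) before Tran (35 years).
Order: Tanaka, Nakamura, Greco, Ruiz, Sorensen, Novak, Tran, Achebe.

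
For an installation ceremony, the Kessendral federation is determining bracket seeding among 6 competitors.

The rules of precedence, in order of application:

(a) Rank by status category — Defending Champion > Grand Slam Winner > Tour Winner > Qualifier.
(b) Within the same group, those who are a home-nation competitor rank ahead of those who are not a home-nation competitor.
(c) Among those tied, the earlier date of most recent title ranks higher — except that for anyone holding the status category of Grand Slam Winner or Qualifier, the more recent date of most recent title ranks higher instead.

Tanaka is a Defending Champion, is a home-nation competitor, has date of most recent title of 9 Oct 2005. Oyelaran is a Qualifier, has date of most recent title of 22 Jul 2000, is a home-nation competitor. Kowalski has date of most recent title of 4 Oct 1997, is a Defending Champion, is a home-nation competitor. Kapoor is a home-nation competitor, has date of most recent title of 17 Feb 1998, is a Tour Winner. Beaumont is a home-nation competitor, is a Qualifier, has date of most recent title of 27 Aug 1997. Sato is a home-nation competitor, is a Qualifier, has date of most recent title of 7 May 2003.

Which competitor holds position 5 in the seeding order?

Oyelaran

By status category: Kowalski and Tanaka (Defending Champion); then Kapoor (Tour Winner); then Sato, Oyelaran and Beaumont (Qualifier).
Kowalski and Tanaka are each a home-nation competitor, so the next rule applies.
Among Kowalski and Tanaka, by date of most recent title (earlier first): Kowalski (4 Oct 1997) before Tanaka (9 Oct 2005).
Sato, Oyelaran and Beaumont are each a home-nation competitor, so the next rule applies.
Among Sato, Oyelaran and Beaumont, by date of most recent title (later first) (reversed rule for this group): Sato (7 May 2003) before Oyelaran (22 Jul 2000) before Beaumont (27 Aug 1997).
Order: Kowalski, Tanaka, Kapoor, Sato, Oyelaran, Beaumont.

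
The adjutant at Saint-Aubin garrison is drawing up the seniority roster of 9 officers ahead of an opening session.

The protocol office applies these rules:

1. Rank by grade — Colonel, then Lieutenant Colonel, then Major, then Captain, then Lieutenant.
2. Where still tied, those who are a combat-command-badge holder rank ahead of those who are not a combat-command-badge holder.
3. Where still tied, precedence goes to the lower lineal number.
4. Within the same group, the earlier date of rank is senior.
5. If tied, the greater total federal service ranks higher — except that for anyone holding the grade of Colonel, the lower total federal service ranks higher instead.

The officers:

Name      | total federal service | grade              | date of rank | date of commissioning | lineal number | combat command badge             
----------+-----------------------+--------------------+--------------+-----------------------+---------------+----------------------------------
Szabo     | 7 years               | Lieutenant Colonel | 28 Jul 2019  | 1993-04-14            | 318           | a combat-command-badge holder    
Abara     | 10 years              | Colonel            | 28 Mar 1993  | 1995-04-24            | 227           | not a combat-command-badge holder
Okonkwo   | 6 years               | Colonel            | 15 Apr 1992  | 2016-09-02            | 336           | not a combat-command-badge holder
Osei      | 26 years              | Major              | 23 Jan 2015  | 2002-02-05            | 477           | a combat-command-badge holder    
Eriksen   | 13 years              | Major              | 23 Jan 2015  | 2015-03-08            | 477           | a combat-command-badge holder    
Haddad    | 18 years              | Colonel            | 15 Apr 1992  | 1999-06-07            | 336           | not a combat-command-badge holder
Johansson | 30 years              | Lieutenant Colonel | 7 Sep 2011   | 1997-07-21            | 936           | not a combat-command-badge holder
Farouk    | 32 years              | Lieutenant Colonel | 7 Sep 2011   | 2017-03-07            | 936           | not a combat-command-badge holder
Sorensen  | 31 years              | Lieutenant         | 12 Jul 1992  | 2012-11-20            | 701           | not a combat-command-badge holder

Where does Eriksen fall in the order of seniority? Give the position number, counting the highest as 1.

8

By grade: Abara, Okonkwo and Haddad (Colonel); then Szabo, Farouk and Johansson (Lieutenant Colonel); then Osei and Eriksen (Major); then Sorensen (Lieutenant).
Abara, Okonkwo and Haddad are each not a combat-command-badge holder, so the next rule applies.
Among Abara, Okonkwo and Haddad, by lineal number (lower first): Abara (227) before Okonkwo and Haddad (336).
Okonkwo and Haddad both have date of rank 15 Apr 1992, so the next rule applies.
Among Okonkwo and Haddad, by total federal service (lower first) (reversed rule for this group): Okonkwo (6 years) before Haddad (18 years).
Among Szabo, Farouk and Johansson, a combat-command-badge holder before not a combat-command-badge holder: Szabo (a combat-command-badge holder) before Farouk and Johansson (not a combat-command-badge holder).
Farouk and Johansson both have lineal number 936, so the next rule applies.
Farouk and Johansson both have date of rank 7 Sep 2011, so the next rule applies.
Among Farouk and Johansson, by total federal service (higher first): Farouk (32 years) before Johansson (30 years).
Osei and Eriksen are each a combat-command-badge holder, so the next rule applies.
Osei and Eriksen both have lineal number 477, so the next rule applies.
Osei and Eriksen both have date of rank 23 Jan 2015, so the next rule applies.
Among Osei and Eriksen, by total federal service (higher first): Osei (26 years) before Eriksen (13 years).
Order: Abara, Okonkwo, Haddad, Szabo, Farouk, Johansson, Osei, Eriksen, Sorensen. So position 8.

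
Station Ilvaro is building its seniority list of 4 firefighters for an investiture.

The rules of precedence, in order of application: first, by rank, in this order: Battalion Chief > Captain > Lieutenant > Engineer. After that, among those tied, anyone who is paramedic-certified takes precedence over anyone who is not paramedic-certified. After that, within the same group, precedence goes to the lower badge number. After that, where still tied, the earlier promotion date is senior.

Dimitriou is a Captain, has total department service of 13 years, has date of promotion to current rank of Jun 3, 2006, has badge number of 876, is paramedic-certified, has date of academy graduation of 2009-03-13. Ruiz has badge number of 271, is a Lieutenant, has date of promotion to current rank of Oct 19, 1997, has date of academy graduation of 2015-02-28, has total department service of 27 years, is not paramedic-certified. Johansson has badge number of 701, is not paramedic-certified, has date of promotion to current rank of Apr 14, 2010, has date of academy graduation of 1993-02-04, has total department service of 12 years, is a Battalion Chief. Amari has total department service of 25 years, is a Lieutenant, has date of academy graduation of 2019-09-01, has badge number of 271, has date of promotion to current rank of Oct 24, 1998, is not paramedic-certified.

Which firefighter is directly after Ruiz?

By rank: Johansson (Battalion Chief); then Dimitriou (Captain); then Ruiz and Amari (Lieutenant).
Ruiz and Amari are each not paramedic-certified, so the next rule applies.
Ruiz and Amari both have badge number 271, so the next rule applies.
Among Ruiz and Amari, by date of promotion to current rank (earlier first): Ruiz (Oct 19, 1997) before Amari (Oct 24, 1998).
Order: Johansson, Dimitriou, Ruiz, Amari.

Amari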